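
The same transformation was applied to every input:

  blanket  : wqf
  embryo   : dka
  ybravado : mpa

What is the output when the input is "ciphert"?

What's happening: shift every letter 12 places forward in the alphabet (wrapping around), then keep only the last 3 characters.
"ciphert" → "qdf".

qdf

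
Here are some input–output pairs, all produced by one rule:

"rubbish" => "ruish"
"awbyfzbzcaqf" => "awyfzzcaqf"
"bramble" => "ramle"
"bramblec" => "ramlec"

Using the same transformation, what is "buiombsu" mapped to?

Each output is the input with this applied: remove every "b".
Applying that to "buiombsu" gives "uiomsu".

uiomsu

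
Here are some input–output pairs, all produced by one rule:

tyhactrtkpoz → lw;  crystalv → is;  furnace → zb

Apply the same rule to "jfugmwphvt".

What's happening: shift every letter 3 places backward in the alphabet (wrapping around), then keep only the last 2 characters.
On "jfugmwphvt": the first step gives "gcrdjtmesq", and the second then gives "sq".

sq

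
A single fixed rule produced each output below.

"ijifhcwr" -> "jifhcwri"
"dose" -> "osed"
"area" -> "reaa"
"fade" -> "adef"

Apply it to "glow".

In each case the input is transformed by: move the first character to the end.
On "glow" that produces "lowg".

lowg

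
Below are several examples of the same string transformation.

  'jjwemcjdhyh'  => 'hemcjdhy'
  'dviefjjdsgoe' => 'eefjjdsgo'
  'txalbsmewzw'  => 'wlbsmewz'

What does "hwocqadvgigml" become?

lcqadvgigm

Looking at the pairs, the operation is to delete the first 3 characters, then move the last character to the front.
Applying both steps to "hwocqadvgigml": "cqadvgigml", then "lcqadvgigm".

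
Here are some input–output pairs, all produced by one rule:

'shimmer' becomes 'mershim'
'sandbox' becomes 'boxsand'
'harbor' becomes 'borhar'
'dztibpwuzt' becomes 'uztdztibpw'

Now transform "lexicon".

Rule — move the last 3 characters to the front (rotate right by 3).
On "lexicon" that produces "conlexi".

conlexi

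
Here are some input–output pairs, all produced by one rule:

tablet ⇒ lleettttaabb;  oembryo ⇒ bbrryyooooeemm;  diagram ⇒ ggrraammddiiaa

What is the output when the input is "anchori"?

The transformation: move the first 3 characters to the end (rotate left by 3), then double every character.
Applying both steps to "anchori": "horianc", then "hhoorriiaanncc".
(Check on "tablet": → "lettab" → "lleettttaabb" ✓)

hhoorriiaanncc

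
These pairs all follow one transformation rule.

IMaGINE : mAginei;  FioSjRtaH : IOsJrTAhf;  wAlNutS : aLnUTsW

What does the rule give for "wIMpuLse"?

In each case the input is transformed by: move the first character to the end, then flip the case of every letter.
"wIMpuLse" → "IMpuLsew" → "imPUlSEW".

imPUlSEW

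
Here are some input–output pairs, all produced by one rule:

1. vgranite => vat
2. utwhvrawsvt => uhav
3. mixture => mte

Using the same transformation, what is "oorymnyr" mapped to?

oyy

In each case the input is transformed by: keep one character in every 3, starting at position 1 (positions 1st, 4th, 7th, ...).
Applying that to "oorymnyr" gives "oyy".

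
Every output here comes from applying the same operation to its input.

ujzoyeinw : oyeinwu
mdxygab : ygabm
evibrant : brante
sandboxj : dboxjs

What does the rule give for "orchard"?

In each case the input is transformed by: move the first 3 characters to the end (rotate left by 3), then delete the last 2 characters.
Applying both steps to "orchard": "hardorc", then "hardo".

hardo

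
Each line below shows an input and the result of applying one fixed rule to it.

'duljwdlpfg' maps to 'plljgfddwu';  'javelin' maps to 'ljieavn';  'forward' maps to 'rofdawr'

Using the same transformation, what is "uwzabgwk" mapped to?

wukgbazw

Each output is the input with this applied: sort the characters into reverse alphabetical order, then move the first 2 characters to the end (rotate left by 2).
On "uwzabgwk": the first step gives "zwwukgba", and the second then gives "wukgbazw".
(Check on "duljwdlpfg": → "wuplljgfdd" → "plljgfddwu" ✓)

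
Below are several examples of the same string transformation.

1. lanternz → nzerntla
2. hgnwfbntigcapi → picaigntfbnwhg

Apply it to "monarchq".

hqrcnamo

Looking at the pairs, the operation is to reverse the string, then swap each adjacent pair of characters (1↔2, 3↔4, ...).
On "monarchq": the first step gives "qhcranom", and the second then gives "hqrcnamo".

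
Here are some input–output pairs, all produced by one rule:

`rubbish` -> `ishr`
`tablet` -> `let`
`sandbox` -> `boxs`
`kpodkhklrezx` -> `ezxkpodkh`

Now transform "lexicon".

The transformation: move the last 3 characters to the front (rotate right by 3), then delete the last 3 characters.
Working it through for "lexicon": intermediate "conlexi", final "conl".

conl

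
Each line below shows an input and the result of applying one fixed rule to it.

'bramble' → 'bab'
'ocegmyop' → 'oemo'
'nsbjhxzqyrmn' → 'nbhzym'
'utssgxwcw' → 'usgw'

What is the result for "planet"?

pae

The transformation: swap each adjacent pair of characters (1↔2, 3↔4, ...), then keep every other character starting from the second (positions 2nd, 4th, 6th, ...).
Applying both steps to "planet": "lpnate", then "pae".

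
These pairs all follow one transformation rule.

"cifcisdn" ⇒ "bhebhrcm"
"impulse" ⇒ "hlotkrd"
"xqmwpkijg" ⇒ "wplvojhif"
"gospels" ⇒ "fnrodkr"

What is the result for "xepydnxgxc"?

In each case the input is transformed by: shift every letter 1 place backward in the alphabet (wrapping around).
So "xepydnxgxc" becomes "wdoxcmwfwb".

wdoxcmwfwb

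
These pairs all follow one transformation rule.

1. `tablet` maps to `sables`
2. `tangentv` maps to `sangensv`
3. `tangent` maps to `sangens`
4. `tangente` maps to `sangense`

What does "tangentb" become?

Rule — replace every "t" with "s".
Doing the same to "tangentb": "sangensb".

sangensb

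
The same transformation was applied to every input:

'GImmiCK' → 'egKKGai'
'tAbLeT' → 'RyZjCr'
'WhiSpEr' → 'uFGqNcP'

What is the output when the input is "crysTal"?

Rule — shift every letter 2 places backward in the alphabet (wrapping around), then flip the case of every letter.
Applying both steps to "crysTal": "apwqRyj", then "APWQrYJ".

APWQrYJ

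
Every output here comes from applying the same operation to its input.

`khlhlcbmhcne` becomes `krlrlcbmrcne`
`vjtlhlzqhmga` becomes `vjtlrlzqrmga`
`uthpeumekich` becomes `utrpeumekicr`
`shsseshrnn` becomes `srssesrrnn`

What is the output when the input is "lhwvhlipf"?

lrwvrlipf

Rule — replace every "h" with "r".
For "lhwvhlipf" the result is "lrwvrlipf".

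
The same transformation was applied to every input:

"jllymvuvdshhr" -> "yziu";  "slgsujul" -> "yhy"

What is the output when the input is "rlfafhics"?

What's happening: keep one character in every 3, starting at position 2 (positions 2nd, 5th, 8th, ...), then shift every letter 13 places forward in the alphabet (wrapping around) — i.e. ROT13.
For "rlfafhics" the result is "ysp".

ysp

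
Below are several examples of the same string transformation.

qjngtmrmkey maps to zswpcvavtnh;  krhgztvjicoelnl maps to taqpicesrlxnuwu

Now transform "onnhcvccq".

In each case the input is transformed by: shift every letter 9 places forward in the alphabet (wrapping around).
So "onnhcvccq" becomes "xwwqlellz".

xwwqlellz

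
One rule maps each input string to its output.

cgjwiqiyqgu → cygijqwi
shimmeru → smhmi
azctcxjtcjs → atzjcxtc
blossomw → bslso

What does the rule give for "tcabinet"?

ticba

What's happening: delete the last 3 characters, then take characters alternately from the front and the back (1st, last, 2nd, 2nd-last, ...).
"tcabinet" → "tcabi" → "ticba".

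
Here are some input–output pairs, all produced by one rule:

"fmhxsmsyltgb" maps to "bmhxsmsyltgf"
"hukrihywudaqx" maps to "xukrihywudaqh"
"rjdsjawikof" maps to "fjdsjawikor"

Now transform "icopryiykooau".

ucopryiykooai

In each case the input is transformed by: swap the first and last characters.
"icopryiykooau" → "ucopryiykooai".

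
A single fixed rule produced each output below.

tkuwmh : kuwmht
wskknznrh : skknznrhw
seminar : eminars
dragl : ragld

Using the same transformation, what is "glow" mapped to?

Each output is the input with this applied: move the first character to the end.
On "glow" that produces "lowg".

lowg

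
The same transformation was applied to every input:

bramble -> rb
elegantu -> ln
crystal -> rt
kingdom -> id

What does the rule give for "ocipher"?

Each output is the input with this applied: take characters alternately from the front and the back (1st, last, 2nd, 2nd-last, ...), then keep one character in every 3, starting at position 3 (positions 3rd, 6th, 9th, ...).
Starting from "ocipher": after the first operation, "orceihp"; after the second, "ch".

ch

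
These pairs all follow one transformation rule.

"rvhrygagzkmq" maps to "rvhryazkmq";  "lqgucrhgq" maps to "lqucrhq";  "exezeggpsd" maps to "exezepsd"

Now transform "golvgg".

olv

Rule — remove every "g".
Applying that to "golvgg" gives "olv".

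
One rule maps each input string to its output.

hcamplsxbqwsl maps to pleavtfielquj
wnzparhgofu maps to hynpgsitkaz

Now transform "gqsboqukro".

dkhzjluhjn

Looking at the pairs, the operation is to shift every letter 7 places backward in the alphabet (wrapping around), then move the last 3 characters to the front (rotate right by 3).
"gqsboqukro" → "zjluhjndkh" → "dkhzjluhjn".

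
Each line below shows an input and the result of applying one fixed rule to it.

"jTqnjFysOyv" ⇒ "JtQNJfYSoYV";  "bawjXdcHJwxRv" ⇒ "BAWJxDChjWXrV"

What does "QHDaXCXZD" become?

The rule is to flip the case of every letter.
On "QHDaXCXZD" that produces "qhdAxcxzd".

qhdAxcxzd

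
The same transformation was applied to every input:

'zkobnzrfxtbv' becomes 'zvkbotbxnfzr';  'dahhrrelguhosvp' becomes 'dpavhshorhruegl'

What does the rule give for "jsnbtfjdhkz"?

Looking at the pairs, the operation is to take characters alternately from the front and the back (1st, last, 2nd, 2nd-last, ...).
So "jsnbtfjdhkz" becomes "jzsknhbdtjf".

jzsknhbdtjf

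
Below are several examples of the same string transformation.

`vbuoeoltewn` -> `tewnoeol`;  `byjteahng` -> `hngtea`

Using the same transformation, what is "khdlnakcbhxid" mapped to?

What's happening: delete the first 3 characters, then swap the front and back halves of the string.
Starting from "khdlnakcbhxid": after the first operation, "lnakcbhxid"; after the second, "bhxidlnakc".

bhxidlnakc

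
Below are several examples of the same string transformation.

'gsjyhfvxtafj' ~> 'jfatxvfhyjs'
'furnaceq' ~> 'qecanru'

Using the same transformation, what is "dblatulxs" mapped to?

Each output is the input with this applied: reverse the string, then delete the last character.
Working it through for "dblatulxs": intermediate "sxlutalbd", final "sxlutalb".

sxlutalb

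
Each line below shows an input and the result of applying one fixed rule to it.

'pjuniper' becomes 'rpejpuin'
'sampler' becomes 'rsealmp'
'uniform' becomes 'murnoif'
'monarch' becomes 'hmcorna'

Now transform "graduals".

sglraaud

What's happening: take characters alternately from the front and the back (1st, last, 2nd, 2nd-last, ...), then swap each adjacent pair of characters (1↔2, 3↔4, ...).
Applying both steps to "graduals": "gsrlaadu", then "sglraaud".
(Check on "uniform": → "umnriof" → "murnoif" ✓)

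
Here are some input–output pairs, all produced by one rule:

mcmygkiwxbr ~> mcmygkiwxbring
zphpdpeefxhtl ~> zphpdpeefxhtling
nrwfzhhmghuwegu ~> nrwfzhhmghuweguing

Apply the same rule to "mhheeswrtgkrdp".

In each case the input is transformed by: append "ing".
Applying that to "mhheeswrtgkrdp" gives "mhheeswrtgkrdping".

mhheeswrtgkrdping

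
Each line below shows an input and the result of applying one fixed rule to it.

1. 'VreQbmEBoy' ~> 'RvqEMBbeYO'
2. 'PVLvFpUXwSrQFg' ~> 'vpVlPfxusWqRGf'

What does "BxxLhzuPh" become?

XblXZHpUH

In each case the input is transformed by: flip the case of every letter, then swap each adjacent pair of characters (1↔2, 3↔4, ...).
Working it through for "BxxLhzuPh": intermediate "bXXlHZUpH", final "XblXZHpUH".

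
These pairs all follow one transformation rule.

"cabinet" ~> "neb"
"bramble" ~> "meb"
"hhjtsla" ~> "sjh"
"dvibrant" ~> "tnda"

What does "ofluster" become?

trle

Looking at the pairs, the operation is to sort the characters into reverse alphabetical order, then keep every other character starting from the second (positions 2nd, 4th, 6th, ...).
Starting from "ofluster": after the first operation, "utsrolfe"; after the second, "trle".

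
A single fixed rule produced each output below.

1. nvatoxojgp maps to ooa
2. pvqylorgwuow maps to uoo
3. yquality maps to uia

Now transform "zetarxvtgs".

ea

In each case the input is transformed by: sort the characters into reverse alphabetical order, then keep only the vowels.
Working it through for "zetarxvtgs": intermediate "zxvttsrgea", final "ea".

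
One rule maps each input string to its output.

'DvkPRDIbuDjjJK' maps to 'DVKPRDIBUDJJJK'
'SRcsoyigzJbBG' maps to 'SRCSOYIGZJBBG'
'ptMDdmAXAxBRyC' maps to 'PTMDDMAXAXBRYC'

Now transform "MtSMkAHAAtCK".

Rule — convert every letter to uppercase.
For "MtSMkAHAAtCK" the result is "MTSMKAHAATCK".

MTSMKAHAATCK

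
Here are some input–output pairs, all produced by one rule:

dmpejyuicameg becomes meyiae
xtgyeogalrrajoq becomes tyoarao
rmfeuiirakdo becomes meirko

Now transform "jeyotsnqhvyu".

Rule — keep every other character starting from the second (positions 2nd, 4th, 6th, ...).
"jeyotsnqhvyu" → "eosqvu".

eosqvu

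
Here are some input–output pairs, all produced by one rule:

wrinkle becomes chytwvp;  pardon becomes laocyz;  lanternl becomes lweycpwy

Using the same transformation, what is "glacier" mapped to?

Looking at the pairs, the operation is to swap each adjacent pair of characters (1↔2, 3↔4, ...), then shift every letter 11 places forward in the alphabet (wrapping around).
So "glacier" becomes "wrnlptc".

wrnlptc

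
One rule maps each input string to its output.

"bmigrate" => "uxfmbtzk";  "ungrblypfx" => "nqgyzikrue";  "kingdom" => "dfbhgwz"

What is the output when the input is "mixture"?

The pattern: take characters alternately from the front and the back (1st, last, 2nd, 2nd-last, ...), then shift every letter 7 places backward in the alphabet (wrapping around).
So "mixture" becomes "fxbkqnm".
(Check on "bmigrate": → "bemtiagr" → "uxfmbtzk" ✓)

fxbkqnm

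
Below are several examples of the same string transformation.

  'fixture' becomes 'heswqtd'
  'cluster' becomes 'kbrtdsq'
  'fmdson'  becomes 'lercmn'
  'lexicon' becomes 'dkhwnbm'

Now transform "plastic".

korzhsb

Rule — shift every letter 1 place backward in the alphabet (wrapping around), then swap each adjacent pair of characters (1↔2, 3↔4, ...).
Applying both steps to "plastic": "okzrshb", then "korzhsb".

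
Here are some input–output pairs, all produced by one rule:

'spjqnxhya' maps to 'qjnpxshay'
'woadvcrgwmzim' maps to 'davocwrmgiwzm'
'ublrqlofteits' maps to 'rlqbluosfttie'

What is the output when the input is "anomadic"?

The transformation: move the first 3 characters to the end (rotate left by 3), then take characters alternately from the front and the back (1st, last, 2nd, 2nd-last, ...).
"anomadic" → "madicano" → "moandaic".
(Check on "ublrqlofteits": → "rqlofteitsubl" → "rlqbluosfttie" ✓)

moandaic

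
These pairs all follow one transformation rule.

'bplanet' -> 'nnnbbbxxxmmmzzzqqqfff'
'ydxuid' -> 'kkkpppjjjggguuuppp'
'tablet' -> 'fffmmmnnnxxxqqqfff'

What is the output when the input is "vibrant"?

Rule — shift every letter 12 places forward in the alphabet (wrapping around), then repeat every character 3 times.
Working it through for "vibrant": intermediate "hundmzf", final "hhhuuunnndddmmmzzzfff".

hhhuuunnndddmmmzzzfff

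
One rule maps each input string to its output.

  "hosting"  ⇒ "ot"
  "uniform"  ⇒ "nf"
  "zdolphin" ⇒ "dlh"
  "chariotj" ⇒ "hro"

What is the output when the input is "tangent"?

ag

Looking at the pairs, the operation is to keep every other character starting from the second (positions 2nd, 4th, 6th, ...), then delete the last character.
Starting from "tangent": after the first operation, "agn"; after the second, "ag".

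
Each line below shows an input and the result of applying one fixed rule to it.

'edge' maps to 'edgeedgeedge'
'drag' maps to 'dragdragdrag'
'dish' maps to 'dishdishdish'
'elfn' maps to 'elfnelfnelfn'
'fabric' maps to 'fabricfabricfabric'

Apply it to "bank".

bankbankbank

Looking at the pairs, the operation is to write the whole string 3 times in a row.
For "bank" the result is "bankbankbank".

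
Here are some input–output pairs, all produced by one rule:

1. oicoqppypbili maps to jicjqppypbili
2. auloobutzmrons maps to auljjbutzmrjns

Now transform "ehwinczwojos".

ehwinczwjjjs

The rule is to replace every "o" with "j".
Applying that to "ehwinczwojos" gives "ehwinczwjjjs".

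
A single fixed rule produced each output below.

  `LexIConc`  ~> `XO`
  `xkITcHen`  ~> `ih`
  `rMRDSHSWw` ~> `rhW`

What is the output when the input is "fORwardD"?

The pattern: flip the case of every letter, then keep one character in every 3, starting at position 3 (positions 3rd, 6th, 9th, ...).
On "fORwardD": the first step gives "ForWARDd", and the second then gives "rR".

rR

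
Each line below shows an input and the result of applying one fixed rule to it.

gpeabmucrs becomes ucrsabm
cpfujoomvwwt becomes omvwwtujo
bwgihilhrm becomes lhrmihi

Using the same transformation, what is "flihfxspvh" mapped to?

The pattern: delete the first 3 characters, then move the first 3 characters to the end (rotate left by 3).
For "flihfxspvh", step one produces "hfxspvh"; step two turns that into "spvhhfx".

spvhhfx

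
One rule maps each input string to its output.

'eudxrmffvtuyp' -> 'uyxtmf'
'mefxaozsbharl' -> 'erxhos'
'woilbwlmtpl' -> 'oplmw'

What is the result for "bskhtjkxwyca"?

sahyjx

In each case the input is transformed by: keep every other character starting from the second (positions 2nd, 4th, 6th, ...), then take characters alternately from the front and the back (1st, last, 2nd, 2nd-last, ...).
"bskhtjkxwyca" → "shjxya" → "sahyjx".
(Check on "woilbwlmtpl": → "olwmp" → "oplmw" ✓)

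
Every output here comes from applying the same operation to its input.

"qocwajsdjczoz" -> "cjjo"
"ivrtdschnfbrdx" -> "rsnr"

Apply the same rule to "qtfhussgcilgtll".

Rule — keep one character in every 3, starting at position 3 (positions 3rd, 6th, 9th, ...).
Applying that to "qtfhussgcilgtll" gives "fscgl".

fscgl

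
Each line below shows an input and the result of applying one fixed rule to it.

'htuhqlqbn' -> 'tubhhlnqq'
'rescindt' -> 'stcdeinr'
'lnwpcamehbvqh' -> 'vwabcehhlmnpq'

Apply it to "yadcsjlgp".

Each output is the input with this applied: sort the characters into alphabetical order, then move the last 2 characters to the front (rotate right by 2).
Working it through for "yadcsjlgp": intermediate "acdgjlpsy", final "syacdgjlp".
(Check on "htuhqlqbn": → "bhhlnqqtu" → "tubhhlnqq" ✓)

syacdgjlp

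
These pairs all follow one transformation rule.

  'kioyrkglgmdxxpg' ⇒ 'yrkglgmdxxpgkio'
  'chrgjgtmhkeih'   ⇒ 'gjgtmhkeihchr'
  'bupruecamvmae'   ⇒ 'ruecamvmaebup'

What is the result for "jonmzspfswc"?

In each case the input is transformed by: move the first 3 characters to the end (rotate left by 3).
On "jonmzspfswc" that produces "mzspfswcjon".

mzspfswcjon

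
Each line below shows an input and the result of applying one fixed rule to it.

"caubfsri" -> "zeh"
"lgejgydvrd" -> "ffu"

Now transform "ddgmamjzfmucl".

czyt

What's happening: keep one character in every 3, starting at position 2 (positions 2nd, 5th, 8th, ...), then shift every letter 1 place backward in the alphabet (wrapping around).
For "ddgmamjzfmucl", step one produces "dazu"; step two turns that into "czyt".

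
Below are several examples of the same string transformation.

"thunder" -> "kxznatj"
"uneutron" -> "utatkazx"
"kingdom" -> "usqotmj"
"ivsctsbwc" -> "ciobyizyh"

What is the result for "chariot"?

What's happening: move the last 2 characters to the front (rotate right by 2), then shift every letter 6 places forward in the alphabet (wrapping around).
For "chariot" the result is "uzingxo".

uzingxo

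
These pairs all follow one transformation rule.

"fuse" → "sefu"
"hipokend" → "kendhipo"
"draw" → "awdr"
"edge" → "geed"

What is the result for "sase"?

The pattern: swap the front and back halves of the string.
Doing the same to "sase": "sesa".

sesa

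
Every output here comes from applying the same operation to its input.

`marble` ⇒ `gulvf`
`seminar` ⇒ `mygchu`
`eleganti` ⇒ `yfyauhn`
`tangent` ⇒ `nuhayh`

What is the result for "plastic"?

jfumnc

Looking at the pairs, the operation is to delete the last character, then shift every letter 6 places backward in the alphabet (wrapping around).
So "plastic" becomes "jfumnc".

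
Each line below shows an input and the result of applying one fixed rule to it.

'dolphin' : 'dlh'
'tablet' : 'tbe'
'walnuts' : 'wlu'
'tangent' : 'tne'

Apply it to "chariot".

cai

The transformation: swap each adjacent pair of characters (1↔2, 3↔4, ...), then keep every other character starting from the second (positions 2nd, 4th, 6th, ...).
"chariot" → "hcraoit" → "cai".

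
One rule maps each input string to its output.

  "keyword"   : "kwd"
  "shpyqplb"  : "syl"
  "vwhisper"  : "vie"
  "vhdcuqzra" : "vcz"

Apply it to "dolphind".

dpn

In each case the input is transformed by: keep one character in every 3, starting at position 1 (positions 1st, 4th, 7th, ...).
For "dolphind" the result is "dpn".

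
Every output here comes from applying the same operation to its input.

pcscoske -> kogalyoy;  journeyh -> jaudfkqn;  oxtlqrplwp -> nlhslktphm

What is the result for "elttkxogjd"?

The transformation: shift every letter 4 places backward in the alphabet (wrapping around), then swap the front and back halves of the string.
On "elttkxogjd": the first step gives "ahppgtkcfz", and the second then gives "tkcfzahppg".

tkcfzahppg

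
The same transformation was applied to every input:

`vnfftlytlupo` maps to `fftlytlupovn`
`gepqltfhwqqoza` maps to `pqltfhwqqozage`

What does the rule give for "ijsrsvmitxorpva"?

srsvmitxorpvaij

The transformation: move the first 2 characters to the end (rotate left by 2).
For "ijsrsvmitxorpva" the result is "srsvmitxorpvaij".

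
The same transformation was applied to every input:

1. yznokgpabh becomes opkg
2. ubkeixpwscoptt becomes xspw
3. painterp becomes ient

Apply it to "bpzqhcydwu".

qyhc

Rule — take characters alternately from the front and the back (1st, last, 2nd, 2nd-last, ...), then keep only the last 4 characters.
"bpzqhcydwu" → "bupwzdqyhc" → "qyhc".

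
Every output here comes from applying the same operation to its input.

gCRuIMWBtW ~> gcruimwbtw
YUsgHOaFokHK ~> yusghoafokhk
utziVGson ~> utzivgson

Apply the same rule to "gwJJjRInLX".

Each output is the input with this applied: convert every letter to lowercase.
So "gwJJjRInLX" becomes "gwjjjrinlx".

gwjjjrinlx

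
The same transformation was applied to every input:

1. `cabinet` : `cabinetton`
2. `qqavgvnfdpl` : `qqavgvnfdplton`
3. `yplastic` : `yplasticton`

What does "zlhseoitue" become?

Looking at the pairs, the operation is to append "ton".
For "zlhseoitue" the result is "zlhseoitueton".

zlhseoitueton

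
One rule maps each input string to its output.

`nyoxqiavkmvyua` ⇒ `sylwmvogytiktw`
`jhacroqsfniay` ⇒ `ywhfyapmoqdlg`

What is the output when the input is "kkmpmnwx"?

Rule — move the last 2 characters to the front (rotate right by 2), then shift every letter 2 places backward in the alphabet (wrapping around).
Starting from "kkmpmnwx": after the first operation, "wxkkmpmn"; after the second, "uviiknkl".

uviiknkl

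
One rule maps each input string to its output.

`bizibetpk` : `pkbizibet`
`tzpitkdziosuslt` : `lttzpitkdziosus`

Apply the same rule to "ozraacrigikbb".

The rule is to move the last 2 characters to the front (rotate right by 2).
So "ozraacrigikbb" becomes "bbozraacrigik".

bbozraacrigik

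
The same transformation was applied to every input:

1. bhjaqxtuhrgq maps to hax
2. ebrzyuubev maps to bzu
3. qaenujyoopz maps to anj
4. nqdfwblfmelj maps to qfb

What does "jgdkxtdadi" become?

gkt

The rule is to keep every other character starting from the second (positions 2nd, 4th, 6th, ...), then keep only the first 3 characters.
Working it through for "jgdkxtdadi": intermediate "gktai", final "gkt".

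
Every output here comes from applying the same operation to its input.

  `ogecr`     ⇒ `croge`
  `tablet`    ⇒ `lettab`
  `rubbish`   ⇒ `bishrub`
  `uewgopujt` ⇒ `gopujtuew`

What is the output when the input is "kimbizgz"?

Each output is the input with this applied: move the first 3 characters to the end (rotate left by 3).
Doing the same to "kimbizgz": "bizgzkim".

bizgzkim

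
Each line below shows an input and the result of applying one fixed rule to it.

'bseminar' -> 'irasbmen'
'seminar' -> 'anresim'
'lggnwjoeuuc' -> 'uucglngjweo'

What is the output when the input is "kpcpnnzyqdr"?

Each output is the input with this applied: swap each adjacent pair of characters (1↔2, 3↔4, ...), then move the last 3 characters to the front (rotate right by 3).
On "kpcpnnzyqdr": the first step gives "pkpcnnyzdqr", and the second then gives "dqrpkpcnnyz".

dqrpkpcnnyz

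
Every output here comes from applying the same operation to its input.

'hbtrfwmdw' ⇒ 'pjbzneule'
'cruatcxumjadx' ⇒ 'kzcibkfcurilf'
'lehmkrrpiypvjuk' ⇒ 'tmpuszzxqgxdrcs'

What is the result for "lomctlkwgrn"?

twukbtseozv

The rule is to shift every letter 8 places forward in the alphabet (wrapping around).
For "lomctlkwgrn" the result is "twukbtseozv".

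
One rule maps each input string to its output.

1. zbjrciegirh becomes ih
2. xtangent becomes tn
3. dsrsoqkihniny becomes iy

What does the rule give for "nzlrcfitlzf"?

The transformation: swap each adjacent pair of characters (1↔2, 3↔4, ...), then keep only the last 2 characters.
Working it through for "nzlrcfitlzf": intermediate "znrlfctizlf", final "lf".

lf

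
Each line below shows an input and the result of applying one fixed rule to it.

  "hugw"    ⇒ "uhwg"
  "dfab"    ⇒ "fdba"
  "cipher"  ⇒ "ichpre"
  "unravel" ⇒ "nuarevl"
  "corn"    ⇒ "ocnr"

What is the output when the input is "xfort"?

fxrot

In each case the input is transformed by: swap each adjacent pair of characters (1↔2, 3↔4, ...).
On "xfort" that produces "fxrot".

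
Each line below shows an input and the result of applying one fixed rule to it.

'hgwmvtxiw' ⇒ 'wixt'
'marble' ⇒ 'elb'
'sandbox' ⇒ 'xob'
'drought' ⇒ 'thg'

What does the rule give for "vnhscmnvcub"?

Each output is the input with this applied: take characters alternately from the front and the back (1st, last, 2nd, 2nd-last, ...), then keep every other character starting from the second (positions 2nd, 4th, 6th, ...).
"vnhscmnvcub" → "vbnuhcsvcnm" → "bucvn".

bucvn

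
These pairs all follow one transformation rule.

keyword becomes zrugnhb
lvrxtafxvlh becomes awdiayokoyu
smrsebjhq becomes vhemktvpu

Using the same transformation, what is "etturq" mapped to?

The rule is to move the first 3 characters to the end (rotate left by 3), then shift every letter 3 places forward in the alphabet (wrapping around).
Starting from "etturq": after the first operation, "urqett"; after the second, "xuthww".

xuthww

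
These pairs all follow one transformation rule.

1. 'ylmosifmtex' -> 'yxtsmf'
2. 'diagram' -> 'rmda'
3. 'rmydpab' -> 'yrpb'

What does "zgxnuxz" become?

zzxu

The transformation: keep every other character starting from the first (positions 1st, 3rd, 5th, ...), then sort the characters into reverse alphabetical order.
Starting from "zgxnuxz": after the first operation, "zxuz"; after the second, "zzxu".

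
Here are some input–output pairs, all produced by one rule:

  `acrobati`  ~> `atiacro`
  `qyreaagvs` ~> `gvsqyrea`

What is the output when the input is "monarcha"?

chamona

Rule — move the last 3 characters to the front (rotate right by 3), then delete the last character.
Starting from "monarcha": after the first operation, "chamonar"; after the second, "chamona".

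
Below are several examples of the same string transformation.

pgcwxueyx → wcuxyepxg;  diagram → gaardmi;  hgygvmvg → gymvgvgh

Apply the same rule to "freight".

What's happening: move the first 2 characters to the end (rotate left by 2), then swap each adjacent pair of characters (1↔2, 3↔4, ...).
Applying both steps to "freight": "eightfr", then "iehgftr".

iehgftr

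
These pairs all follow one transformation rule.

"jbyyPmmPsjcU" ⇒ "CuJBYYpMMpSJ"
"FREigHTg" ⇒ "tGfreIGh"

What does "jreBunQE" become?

The pattern: move the last 2 characters to the front (rotate right by 2), then flip the case of every letter.
On "jreBunQE": the first step gives "QEjreBun", and the second then gives "qeJREbUN".

qeJREbUN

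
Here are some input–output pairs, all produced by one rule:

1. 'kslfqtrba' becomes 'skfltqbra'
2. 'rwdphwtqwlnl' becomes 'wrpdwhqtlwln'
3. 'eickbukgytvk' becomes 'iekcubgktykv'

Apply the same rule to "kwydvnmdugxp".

wkdynvdmgupx

The transformation: swap each adjacent pair of characters (1↔2, 3↔4, ...).
Applying that to "kwydvnmdugxp" gives "wkdynvdmgupx".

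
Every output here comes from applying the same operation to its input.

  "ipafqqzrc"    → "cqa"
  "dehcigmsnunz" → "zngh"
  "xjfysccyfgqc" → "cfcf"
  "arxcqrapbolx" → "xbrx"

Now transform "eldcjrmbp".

prd

In each case the input is transformed by: keep one character in every 3, starting at position 3 (positions 3rd, 6th, 9th, ...), then reverse the string.
"eldcjrmbp" → "drp" → "prd".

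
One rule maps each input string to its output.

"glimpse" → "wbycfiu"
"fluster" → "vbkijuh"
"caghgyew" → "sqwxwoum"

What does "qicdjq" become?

Each output is the input with this applied: shift every letter 10 places backward in the alphabet (wrapping around).
On "qicdjq" that produces "gystzg".

gystzg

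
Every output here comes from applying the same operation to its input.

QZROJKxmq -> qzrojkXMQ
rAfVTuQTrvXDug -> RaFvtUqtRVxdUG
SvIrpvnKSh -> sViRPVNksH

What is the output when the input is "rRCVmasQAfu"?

RrcvMASqaFU

What's happening: flip the case of every letter.
On "rRCVmasQAfu" that produces "RrcvMASqaFU".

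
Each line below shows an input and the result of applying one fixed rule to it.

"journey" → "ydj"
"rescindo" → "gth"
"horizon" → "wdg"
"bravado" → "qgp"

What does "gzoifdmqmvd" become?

The rule is to shift every letter 11 places backward in the alphabet (wrapping around), then keep only the first 3 characters.
"gzoifdmqmvd" → "vodxusbfbks" → "vod".

vod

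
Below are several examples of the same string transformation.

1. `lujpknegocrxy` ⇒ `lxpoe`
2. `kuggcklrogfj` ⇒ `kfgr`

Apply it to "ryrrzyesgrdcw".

Rule — take characters alternately from the front and the back (1st, last, 2nd, 2nd-last, ...), then keep one character in every 3, starting at position 1 (positions 1st, 4th, 7th, ...).
Working it through for "ryrrzyesgrdcw": intermediate "rwycrdrrzgyse", final "rcrge".

rcrge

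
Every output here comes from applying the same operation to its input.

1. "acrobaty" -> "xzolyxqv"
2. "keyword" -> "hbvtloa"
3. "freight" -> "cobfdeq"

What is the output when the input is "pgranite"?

The transformation: shift every letter 3 places backward in the alphabet (wrapping around).
So "pgranite" becomes "mdoxkfqb".

mdoxkfqb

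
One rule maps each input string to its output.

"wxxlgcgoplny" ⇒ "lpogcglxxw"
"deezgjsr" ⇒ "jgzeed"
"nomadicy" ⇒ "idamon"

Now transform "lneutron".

rtuenl

The pattern: reverse the string, then delete the first 2 characters.
Working it through for "lneutron": intermediate "nortuenl", final "rtuenl".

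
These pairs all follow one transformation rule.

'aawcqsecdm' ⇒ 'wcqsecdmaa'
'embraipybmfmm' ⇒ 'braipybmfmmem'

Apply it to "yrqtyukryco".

qtyukrycoyr

Each output is the input with this applied: move the first 2 characters to the end (rotate left by 2).
Doing the same to "yrqtyukryco": "qtyukrycoyr".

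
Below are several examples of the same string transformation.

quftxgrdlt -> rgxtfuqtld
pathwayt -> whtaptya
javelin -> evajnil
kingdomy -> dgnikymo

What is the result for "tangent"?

gnattne

What's happening: move the last 3 characters to the front (rotate right by 3), then reverse the string.
For "tangent", step one produces "enttang"; step two turns that into "gnattne".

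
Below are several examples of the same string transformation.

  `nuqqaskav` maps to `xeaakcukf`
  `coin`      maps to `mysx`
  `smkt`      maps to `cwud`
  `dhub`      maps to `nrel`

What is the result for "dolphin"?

Looking at the pairs, the operation is to shift every letter 10 places forward in the alphabet (wrapping around).
So "dolphin" becomes "nyvzrsx".

nyvzrsx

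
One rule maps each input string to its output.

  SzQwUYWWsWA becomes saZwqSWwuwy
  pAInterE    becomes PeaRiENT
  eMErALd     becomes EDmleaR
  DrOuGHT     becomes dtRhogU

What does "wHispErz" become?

WZhRIeSP

The pattern: take characters alternately from the front and the back (1st, last, 2nd, 2nd-last, ...), then flip the case of every letter.
On "wHispErz": the first step gives "wzHriEsp", and the second then gives "WZhRIeSP".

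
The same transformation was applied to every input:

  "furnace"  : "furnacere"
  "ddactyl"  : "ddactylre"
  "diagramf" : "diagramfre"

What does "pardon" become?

pardonre

The transformation: append "re".
Applying that to "pardon" gives "pardonre".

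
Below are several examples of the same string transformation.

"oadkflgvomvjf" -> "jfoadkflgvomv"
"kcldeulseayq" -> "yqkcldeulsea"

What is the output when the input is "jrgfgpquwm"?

wmjrgfgpqu

The rule is to move the last 2 characters to the front (rotate right by 2).
Doing the same to "jrgfgpquwm": "wmjrgfgpqu".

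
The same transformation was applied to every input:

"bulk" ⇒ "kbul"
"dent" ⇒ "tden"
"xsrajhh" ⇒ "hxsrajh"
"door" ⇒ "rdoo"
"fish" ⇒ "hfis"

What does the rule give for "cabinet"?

tcabine

In each case the input is transformed by: move the last character to the front.
"cabinet" → "tcabine".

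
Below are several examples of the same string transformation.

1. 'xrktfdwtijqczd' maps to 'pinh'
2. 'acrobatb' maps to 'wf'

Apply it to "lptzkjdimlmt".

Each output is the input with this applied: shift every letter 5 places forward in the alphabet (wrapping around), then keep one character in every 3, starting at position 3 (positions 3rd, 6th, 9th, ...).
"lptzkjdimlmt" → "quyepoinrqry" → "yory".

yory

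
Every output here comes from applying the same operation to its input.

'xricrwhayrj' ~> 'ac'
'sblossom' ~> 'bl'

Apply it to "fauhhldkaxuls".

In each case the input is transformed by: sort the characters into alphabetical order, then keep only the first 2 characters.
For "fauhhldkaxuls", step one produces "aadfhhkllsuux"; step two turns that into "aa".
(Check on "xricrwhayrj": → "achijrrrwxy" → "ac" ✓)

aa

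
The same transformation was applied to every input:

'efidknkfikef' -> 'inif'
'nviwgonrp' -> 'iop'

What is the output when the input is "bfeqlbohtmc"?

ebt

Looking at the pairs, the operation is to keep one character in every 3, starting at position 3 (positions 3rd, 6th, 9th, ...).
Applying that to "bfeqlbohtmc" gives "ebt".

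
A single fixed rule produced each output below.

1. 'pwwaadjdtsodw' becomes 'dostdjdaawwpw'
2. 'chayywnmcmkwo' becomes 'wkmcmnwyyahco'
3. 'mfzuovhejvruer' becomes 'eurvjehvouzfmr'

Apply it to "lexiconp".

nocixelp

The rule is to reverse the string, then move the first character to the end.
On "lexiconp": the first step gives "pnocixel", and the second then gives "nocixelp".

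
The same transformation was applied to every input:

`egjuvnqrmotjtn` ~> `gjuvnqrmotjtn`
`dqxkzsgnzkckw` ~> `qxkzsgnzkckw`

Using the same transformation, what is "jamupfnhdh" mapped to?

Each output is the input with this applied: delete the first character.
So "jamupfnhdh" becomes "amupfnhdh".

amupfnhdh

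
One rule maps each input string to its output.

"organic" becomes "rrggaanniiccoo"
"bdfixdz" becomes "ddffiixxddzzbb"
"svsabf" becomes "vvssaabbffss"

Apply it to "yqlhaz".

The rule is to move the first character to the end, then double every character.
For "yqlhaz", step one produces "qlhazy"; step two turns that into "qqllhhaazzyy".

qqllhhaazzyy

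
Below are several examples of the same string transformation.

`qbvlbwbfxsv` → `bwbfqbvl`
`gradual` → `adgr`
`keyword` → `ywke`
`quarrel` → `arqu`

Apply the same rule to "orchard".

Each output is the input with this applied: delete the last 3 characters, then swap the front and back halves of the string.
For "orchard", step one produces "orch"; step two turns that into "chor".

chor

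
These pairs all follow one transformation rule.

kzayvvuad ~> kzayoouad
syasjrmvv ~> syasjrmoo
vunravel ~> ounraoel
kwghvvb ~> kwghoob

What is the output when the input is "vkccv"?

okcco

The transformation: replace every "v" with "o".
So "vkccv" becomes "okcco".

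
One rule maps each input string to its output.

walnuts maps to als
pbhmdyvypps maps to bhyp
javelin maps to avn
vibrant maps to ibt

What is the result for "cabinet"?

abt

Looking at the pairs, the operation is to swap each adjacent pair of characters (1↔2, 3↔4, ...), then keep one character in every 3, starting at position 1 (positions 1st, 4th, 7th, ...).
On "cabinet" that produces "abt".
(Check on "pbhmdyvypps": → "bpmhydyvpps" → "bhyp" ✓)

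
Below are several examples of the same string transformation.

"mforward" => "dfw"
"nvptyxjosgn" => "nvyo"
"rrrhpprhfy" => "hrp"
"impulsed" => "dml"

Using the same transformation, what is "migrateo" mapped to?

oia

The transformation: keep one character in every 3, starting at position 2 (positions 2nd, 5th, 8th, ...), then move the last character to the front.
Applying both steps to "migrateo": "iao", then "oia".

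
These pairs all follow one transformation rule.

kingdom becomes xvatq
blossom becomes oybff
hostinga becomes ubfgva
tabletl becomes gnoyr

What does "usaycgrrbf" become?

The pattern: delete the last 2 characters, then shift every letter 13 places forward in the alphabet (wrapping around) — i.e. ROT13.
Applying both steps to "usaycgrrbf": "usaycgrr", then "hfnlptee".

hfnlptee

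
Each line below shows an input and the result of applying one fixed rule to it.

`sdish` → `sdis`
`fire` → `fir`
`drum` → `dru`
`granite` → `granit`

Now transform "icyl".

Each output is the input with this applied: delete the last character.
For "icyl" the result is "icy".

icy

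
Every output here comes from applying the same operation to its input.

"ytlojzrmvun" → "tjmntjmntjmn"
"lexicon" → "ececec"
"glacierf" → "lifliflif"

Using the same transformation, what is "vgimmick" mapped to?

Each output is the input with this applied: keep one character in every 3, starting at position 2 (positions 2nd, 5th, 8th, ...), then write the whole string 3 times in a row.
Applying that to "vgimmick" gives "gmkgmkgmk".

gmkgmkgmk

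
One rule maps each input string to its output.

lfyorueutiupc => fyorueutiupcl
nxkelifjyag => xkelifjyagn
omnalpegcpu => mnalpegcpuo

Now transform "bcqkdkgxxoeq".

The transformation: move the first character to the end.
Applying that to "bcqkdkgxxoeq" gives "cqkdkgxxoeqb".

cqkdkgxxoeqb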